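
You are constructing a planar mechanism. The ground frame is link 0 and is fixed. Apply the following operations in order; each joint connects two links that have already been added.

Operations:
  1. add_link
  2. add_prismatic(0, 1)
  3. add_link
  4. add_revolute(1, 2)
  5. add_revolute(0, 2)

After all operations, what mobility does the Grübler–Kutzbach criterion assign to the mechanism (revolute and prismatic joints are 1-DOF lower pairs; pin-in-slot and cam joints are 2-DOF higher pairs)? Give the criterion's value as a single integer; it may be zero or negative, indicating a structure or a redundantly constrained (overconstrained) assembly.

M = 0

[1;0;0] (link 0 is ground)
L+ [2;0;0]
P(0,1)∈J1 [2;1;0]
L+ [3;1;0]
R(1,2)∈J1 [3;2;0]
R(0,2)∈J1 [3;3;0]
mobility = 6 − 6 − 0 = 0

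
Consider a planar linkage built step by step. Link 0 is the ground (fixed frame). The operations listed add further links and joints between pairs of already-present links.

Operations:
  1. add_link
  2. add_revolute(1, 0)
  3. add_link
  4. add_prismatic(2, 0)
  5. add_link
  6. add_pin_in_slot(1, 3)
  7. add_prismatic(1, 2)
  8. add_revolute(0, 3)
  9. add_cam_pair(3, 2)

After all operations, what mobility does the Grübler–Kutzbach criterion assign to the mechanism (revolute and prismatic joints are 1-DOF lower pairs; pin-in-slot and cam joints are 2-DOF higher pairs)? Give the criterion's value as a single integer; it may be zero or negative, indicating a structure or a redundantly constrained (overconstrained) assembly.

ground; <1,0,0>
#1 <2,0,0>
R:1↔0 J1 <2,1,0>
#2 <3,1,0>
P:2↔0 J1 <3,2,0>
#3 <4,2,0>
PS:1↔3 J2 <4,2,1>
P:1↔2 J1 <4,3,1>
R:0↔3 J1 <4,4,1>
C:3↔2 J2 <4,4,2>
3×3 − 2×4 − 1×2 = -1

M = -1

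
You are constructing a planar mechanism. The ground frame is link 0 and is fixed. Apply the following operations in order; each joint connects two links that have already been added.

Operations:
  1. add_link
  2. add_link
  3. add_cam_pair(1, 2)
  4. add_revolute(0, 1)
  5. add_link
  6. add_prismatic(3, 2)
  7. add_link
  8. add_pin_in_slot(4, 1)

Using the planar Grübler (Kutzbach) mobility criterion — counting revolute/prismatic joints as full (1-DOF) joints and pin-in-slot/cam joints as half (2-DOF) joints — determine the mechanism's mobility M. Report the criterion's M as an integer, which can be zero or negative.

ground; <1,0,0>
#1 <2,0,0>
#2 <3,0,0>
C:1↔2 J2 <3,0,1>
R:0↔1 J1 <3,1,1>
#3 <4,1,1>
P:3↔2 J1 <4,2,1>
#4 <5,2,1>
PS:4↔1 J2 <5,2,2>
3×4 − 2×2 − 1×2 = 6

M = 6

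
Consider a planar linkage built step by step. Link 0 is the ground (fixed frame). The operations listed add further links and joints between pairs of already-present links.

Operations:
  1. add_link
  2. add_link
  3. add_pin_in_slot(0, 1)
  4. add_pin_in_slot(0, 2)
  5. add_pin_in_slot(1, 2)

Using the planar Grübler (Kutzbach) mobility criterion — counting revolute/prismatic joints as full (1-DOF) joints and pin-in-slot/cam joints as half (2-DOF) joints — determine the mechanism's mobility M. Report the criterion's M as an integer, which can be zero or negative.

M = 3

L=1 J1=0 J2=0
add link → L=2 J1=0 J2=0
add link → L=3 J1=0 J2=0
PS@0,1 dof=2 J2 → L=3 J1=0 J2=1
PS@0,2 dof=2 J2 → L=3 J1=0 J2=2
PS@1,2 dof=2 J2 → L=3 J1=0 J2=3
M=3(L−1)−2J1−J2=3·2−2·0−3=3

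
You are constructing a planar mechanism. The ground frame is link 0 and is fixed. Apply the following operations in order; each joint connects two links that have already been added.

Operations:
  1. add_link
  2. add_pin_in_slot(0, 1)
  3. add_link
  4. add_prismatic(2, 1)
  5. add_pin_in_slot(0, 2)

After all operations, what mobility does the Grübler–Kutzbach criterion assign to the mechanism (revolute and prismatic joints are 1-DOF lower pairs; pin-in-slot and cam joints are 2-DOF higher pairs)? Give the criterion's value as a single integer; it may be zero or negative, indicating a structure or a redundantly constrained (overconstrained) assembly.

(L,J1,J2)=(1,0,0); link0 fixed
link1: (2,0,0)
PS 0-1 [J2]: (2,0,1)
link2: (3,0,1)
P 2-1 [J1]: (3,1,1)
PS 0-2 [J2]: (3,1,2)
Grübler: 3·2 − 2·1 − 2 = 2

M = 2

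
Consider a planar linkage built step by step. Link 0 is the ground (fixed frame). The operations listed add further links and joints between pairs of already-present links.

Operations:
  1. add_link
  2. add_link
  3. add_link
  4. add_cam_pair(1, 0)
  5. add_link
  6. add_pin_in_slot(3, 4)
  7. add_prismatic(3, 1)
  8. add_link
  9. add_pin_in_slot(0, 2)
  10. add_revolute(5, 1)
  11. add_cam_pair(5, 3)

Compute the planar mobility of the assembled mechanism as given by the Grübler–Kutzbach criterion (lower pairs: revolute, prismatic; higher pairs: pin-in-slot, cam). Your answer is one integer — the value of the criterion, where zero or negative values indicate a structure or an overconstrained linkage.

link 0 = ground. State L|J1|J2 = 1|0|0
+link1  2|0|0
+link2  3|0|0
+link3  4|0|0
C(1,0) f=2→J2  4|0|1
+link4  5|0|1
PS(3,4) f=2→J2  5|0|2
P(3,1) f=1→J1  5|1|2
+link5  6|1|2
PS(0,2) f=2→J2  6|1|3
R(5,1) f=1→J1  6|2|3
C(5,3) f=2→J2  6|2|4
M = 3(6−1)−2·2−4 = 15−4−4 = 7

M = 7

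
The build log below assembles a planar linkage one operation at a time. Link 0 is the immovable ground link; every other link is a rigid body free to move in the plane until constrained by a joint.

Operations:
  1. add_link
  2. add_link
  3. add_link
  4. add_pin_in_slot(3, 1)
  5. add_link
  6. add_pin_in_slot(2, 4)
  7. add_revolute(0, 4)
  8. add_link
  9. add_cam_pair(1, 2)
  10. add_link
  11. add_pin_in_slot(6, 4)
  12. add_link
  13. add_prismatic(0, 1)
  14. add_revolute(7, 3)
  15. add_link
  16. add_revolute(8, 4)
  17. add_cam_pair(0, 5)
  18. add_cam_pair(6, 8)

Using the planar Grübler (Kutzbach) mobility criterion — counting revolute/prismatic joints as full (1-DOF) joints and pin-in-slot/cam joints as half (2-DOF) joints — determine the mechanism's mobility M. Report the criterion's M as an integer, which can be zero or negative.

M = 10

[1;0;0] (link 0 is ground)
L+ [2;0;0]
L+ [3;0;0]
L+ [4;0;0]
PS(3,1)∈J2 [4;0;1]
L+ [5;0;1]
PS(2,4)∈J2 [5;0;2]
R(0,4)∈J1 [5;1;2]
L+ [6;1;2]
C(1,2)∈J2 [6;1;3]
L+ [7;1;3]
PS(6,4)∈J2 [7;1;4]
L+ [8;1;4]
P(0,1)∈J1 [8;2;4]
R(7,3)∈J1 [8;3;4]
L+ [9;3;4]
R(8,4)∈J1 [9;4;4]
C(0,5)∈J2 [9;4;5]
C(6,8)∈J2 [9;4;6]
mobility = 24 − 8 − 6 = 10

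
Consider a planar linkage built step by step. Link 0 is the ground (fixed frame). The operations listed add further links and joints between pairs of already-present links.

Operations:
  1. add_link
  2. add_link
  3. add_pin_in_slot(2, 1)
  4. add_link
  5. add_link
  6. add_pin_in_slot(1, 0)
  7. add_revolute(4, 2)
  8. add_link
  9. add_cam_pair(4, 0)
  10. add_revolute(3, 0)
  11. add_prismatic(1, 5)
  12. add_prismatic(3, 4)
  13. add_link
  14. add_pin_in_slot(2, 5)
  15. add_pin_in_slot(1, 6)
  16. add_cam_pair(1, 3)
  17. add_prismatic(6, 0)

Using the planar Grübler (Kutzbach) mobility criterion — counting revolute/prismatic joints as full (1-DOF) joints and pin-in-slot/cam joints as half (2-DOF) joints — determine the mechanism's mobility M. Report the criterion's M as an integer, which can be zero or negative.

ground; <1,0,0>
#1 <2,0,0>
#2 <3,0,0>
PS:2↔1 J2 <3,0,1>
#3 <4,0,1>
#4 <5,0,1>
PS:1↔0 J2 <5,0,2>
R:4↔2 J1 <5,1,2>
#5 <6,1,2>
C:4↔0 J2 <6,1,3>
R:3↔0 J1 <6,2,3>
P:1↔5 J1 <6,3,3>
P:3↔4 J1 <6,4,3>
#6 <7,4,3>
PS:2↔5 J2 <7,4,4>
PS:1↔6 J2 <7,4,5>
C:1↔3 J2 <7,4,6>
P:6↔0 J1 <7,5,6>
3×6 − 2×5 − 1×6 = 2

M = 2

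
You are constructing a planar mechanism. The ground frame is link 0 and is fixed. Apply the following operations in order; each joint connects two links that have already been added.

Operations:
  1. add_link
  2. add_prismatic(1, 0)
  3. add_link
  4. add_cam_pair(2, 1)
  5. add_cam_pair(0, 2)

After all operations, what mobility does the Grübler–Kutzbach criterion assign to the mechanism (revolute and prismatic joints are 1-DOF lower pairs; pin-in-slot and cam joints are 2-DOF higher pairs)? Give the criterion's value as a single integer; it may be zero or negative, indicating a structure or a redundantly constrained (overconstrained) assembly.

M = 2

L=1 J1=0 J2=0
add link → L=2 J1=0 J2=0
P@1,0 dof=1 J1 → L=2 J1=1 J2=0
add link → L=3 J1=1 J2=0
C@2,1 dof=2 J2 → L=3 J1=1 J2=1
C@0,2 dof=2 J2 → L=3 J1=1 J2=2
M=3(L−1)−2J1−J2=3·2−2·1−2=2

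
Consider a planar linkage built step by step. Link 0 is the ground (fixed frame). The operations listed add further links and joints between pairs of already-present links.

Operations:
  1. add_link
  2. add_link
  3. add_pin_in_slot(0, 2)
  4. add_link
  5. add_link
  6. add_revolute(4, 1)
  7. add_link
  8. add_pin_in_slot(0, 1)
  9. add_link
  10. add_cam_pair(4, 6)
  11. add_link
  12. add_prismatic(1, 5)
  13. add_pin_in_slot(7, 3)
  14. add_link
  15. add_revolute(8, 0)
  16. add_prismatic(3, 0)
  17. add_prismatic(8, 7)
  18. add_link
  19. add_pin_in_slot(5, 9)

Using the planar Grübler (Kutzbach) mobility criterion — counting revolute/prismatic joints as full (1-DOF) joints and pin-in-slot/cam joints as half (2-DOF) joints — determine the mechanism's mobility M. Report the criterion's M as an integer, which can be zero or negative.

[1;0;0] (link 0 is ground)
L+ [2;0;0]
L+ [3;0;0]
PS(0,2)∈J2 [3;0;1]
L+ [4;0;1]
L+ [5;0;1]
R(4,1)∈J1 [5;1;1]
L+ [6;1;1]
PS(0,1)∈J2 [6;1;2]
L+ [7;1;2]
C(4,6)∈J2 [7;1;3]
L+ [8;1;3]
P(1,5)∈J1 [8;2;3]
PS(7,3)∈J2 [8;2;4]
L+ [9;2;4]
R(8,0)∈J1 [9;3;4]
P(3,0)∈J1 [9;4;4]
P(8,7)∈J1 [9;5;4]
L+ [10;5;4]
PS(5,9)∈J2 [10;5;5]
mobility = 27 − 10 − 5 = 12

M = 12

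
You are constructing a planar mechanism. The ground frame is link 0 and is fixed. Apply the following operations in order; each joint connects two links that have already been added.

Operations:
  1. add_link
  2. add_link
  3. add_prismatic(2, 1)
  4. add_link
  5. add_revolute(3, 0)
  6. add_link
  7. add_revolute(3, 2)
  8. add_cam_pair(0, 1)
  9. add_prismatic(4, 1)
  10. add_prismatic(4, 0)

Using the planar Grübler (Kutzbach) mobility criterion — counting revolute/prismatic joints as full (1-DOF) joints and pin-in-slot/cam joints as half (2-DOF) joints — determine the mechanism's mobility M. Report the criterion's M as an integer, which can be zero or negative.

M = 1

(L,J1,J2)=(1,0,0); link0 fixed
link1: (2,0,0)
link2: (3,0,0)
P 2-1 [J1]: (3,1,0)
link3: (4,1,0)
R 3-0 [J1]: (4,2,0)
link4: (5,2,0)
R 3-2 [J1]: (5,3,0)
C 0-1 [J2]: (5,3,1)
P 4-1 [J1]: (5,4,1)
P 4-0 [J1]: (5,5,1)
Grübler: 3·4 − 2·5 − 1 = 1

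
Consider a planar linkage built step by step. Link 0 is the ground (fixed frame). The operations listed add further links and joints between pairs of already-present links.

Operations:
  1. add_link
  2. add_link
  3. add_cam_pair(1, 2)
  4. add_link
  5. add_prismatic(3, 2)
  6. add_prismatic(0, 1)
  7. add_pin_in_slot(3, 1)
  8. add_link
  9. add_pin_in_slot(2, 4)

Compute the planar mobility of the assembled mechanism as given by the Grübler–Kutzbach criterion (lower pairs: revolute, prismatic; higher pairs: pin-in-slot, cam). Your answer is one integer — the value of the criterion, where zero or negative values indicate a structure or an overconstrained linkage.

M = 5

L=1 J1=0 J2=0
add link → L=2 J1=0 J2=0
add link → L=3 J1=0 J2=0
C@1,2 dof=2 J2 → L=3 J1=0 J2=1
add link → L=4 J1=0 J2=1
P@3,2 dof=1 J1 → L=4 J1=1 J2=1
P@0,1 dof=1 J1 → L=4 J1=2 J2=1
PS@3,1 dof=2 J2 → L=4 J1=2 J2=2
add link → L=5 J1=2 J2=2
PS@2,4 dof=2 J2 → L=5 J1=2 J2=3
M=3(L−1)−2J1−J2=3·4−2·2−3=5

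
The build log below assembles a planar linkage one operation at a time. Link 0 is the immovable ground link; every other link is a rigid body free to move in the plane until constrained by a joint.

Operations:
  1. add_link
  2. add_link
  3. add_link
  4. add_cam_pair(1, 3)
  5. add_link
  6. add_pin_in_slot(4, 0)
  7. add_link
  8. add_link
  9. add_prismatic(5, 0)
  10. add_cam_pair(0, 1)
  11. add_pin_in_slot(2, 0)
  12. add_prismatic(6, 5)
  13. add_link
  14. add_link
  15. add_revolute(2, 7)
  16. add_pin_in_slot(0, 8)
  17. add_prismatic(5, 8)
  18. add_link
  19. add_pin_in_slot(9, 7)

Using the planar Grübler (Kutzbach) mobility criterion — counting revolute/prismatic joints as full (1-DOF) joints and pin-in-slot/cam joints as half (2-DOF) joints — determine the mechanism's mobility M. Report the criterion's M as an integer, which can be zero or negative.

M = 13

(L,J1,J2)=(1,0,0); link0 fixed
link1: (2,0,0)
link2: (3,0,0)
link3: (4,0,0)
C 1-3 [J2]: (4,0,1)
link4: (5,0,1)
PS 4-0 [J2]: (5,0,2)
link5: (6,0,2)
link6: (7,0,2)
P 5-0 [J1]: (7,1,2)
C 0-1 [J2]: (7,1,3)
PS 2-0 [J2]: (7,1,4)
P 6-5 [J1]: (7,2,4)
link7: (8,2,4)
link8: (9,2,4)
R 2-7 [J1]: (9,3,4)
PS 0-8 [J2]: (9,3,5)
P 5-8 [J1]: (9,4,5)
link9: (10,4,5)
PS 9-7 [J2]: (10,4,6)
Grübler: 3·9 − 2·4 − 6 = 13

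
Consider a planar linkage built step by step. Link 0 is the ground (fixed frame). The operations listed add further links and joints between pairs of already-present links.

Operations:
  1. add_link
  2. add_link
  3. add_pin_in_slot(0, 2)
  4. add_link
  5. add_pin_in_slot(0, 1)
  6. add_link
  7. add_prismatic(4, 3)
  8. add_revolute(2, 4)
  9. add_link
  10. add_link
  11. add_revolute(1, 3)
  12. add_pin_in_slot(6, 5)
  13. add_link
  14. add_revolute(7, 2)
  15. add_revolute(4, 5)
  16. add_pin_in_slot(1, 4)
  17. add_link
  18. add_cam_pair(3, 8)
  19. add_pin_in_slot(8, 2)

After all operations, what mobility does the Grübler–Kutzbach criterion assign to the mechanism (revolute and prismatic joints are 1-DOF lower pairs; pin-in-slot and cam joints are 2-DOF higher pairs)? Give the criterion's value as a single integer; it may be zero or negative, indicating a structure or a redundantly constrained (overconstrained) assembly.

(L,J1,J2)=(1,0,0); link0 fixed
link1: (2,0,0)
link2: (3,0,0)
PS 0-2 [J2]: (3,0,1)
link3: (4,0,1)
PS 0-1 [J2]: (4,0,2)
link4: (5,0,2)
P 4-3 [J1]: (5,1,2)
R 2-4 [J1]: (5,2,2)
link5: (6,2,2)
link6: (7,2,2)
R 1-3 [J1]: (7,3,2)
PS 6-5 [J2]: (7,3,3)
link7: (8,3,3)
R 7-2 [J1]: (8,4,3)
R 4-5 [J1]: (8,5,3)
PS 1-4 [J2]: (8,5,4)
link8: (9,5,4)
C 3-8 [J2]: (9,5,5)
PS 8-2 [J2]: (9,5,6)
Grübler: 3·8 − 2·5 − 6 = 8

M = 8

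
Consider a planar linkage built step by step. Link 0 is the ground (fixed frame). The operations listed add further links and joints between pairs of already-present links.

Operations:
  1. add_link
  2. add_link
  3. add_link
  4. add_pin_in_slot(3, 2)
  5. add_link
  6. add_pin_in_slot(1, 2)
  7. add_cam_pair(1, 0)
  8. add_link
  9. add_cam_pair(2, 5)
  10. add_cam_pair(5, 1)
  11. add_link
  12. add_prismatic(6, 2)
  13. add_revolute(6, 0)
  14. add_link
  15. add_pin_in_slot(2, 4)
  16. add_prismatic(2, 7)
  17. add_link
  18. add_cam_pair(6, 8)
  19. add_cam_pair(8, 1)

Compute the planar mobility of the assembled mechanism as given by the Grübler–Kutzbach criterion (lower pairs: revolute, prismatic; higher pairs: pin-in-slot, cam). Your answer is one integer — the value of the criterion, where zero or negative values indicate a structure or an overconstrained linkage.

ground; <1,0,0>
#1 <2,0,0>
#2 <3,0,0>
#3 <4,0,0>
PS:3↔2 J2 <4,0,1>
#4 <5,0,1>
PS:1↔2 J2 <5,0,2>
C:1↔0 J2 <5,0,3>
#5 <6,0,3>
C:2↔5 J2 <6,0,4>
C:5↔1 J2 <6,0,5>
#6 <7,0,5>
P:6↔2 J1 <7,1,5>
R:6↔0 J1 <7,2,5>
#7 <8,2,5>
PS:2↔4 J2 <8,2,6>
P:2↔7 J1 <8,3,6>
#8 <9,3,6>
C:6↔8 J2 <9,3,7>
C:8↔1 J2 <9,3,8>
3×8 − 2×3 − 1×8 = 10

M = 10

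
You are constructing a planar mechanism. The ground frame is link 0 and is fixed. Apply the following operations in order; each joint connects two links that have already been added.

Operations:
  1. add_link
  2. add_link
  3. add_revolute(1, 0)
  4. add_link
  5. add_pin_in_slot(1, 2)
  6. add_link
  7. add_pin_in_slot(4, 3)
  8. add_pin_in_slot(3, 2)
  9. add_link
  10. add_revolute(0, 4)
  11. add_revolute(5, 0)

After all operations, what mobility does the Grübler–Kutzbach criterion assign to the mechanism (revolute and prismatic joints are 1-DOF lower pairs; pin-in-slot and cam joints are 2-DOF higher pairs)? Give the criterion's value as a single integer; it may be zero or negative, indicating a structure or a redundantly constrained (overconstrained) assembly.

M = 6

[1;0;0] (link 0 is ground)
L+ [2;0;0]
L+ [3;0;0]
R(1,0)∈J1 [3;1;0]
L+ [4;1;0]
PS(1,2)∈J2 [4;1;1]
L+ [5;1;1]
PS(4,3)∈J2 [5;1;2]
PS(3,2)∈J2 [5;1;3]
L+ [6;1;3]
R(0,4)∈J1 [6;2;3]
R(5,0)∈J1 [6;3;3]
mobility = 15 − 6 − 3 = 6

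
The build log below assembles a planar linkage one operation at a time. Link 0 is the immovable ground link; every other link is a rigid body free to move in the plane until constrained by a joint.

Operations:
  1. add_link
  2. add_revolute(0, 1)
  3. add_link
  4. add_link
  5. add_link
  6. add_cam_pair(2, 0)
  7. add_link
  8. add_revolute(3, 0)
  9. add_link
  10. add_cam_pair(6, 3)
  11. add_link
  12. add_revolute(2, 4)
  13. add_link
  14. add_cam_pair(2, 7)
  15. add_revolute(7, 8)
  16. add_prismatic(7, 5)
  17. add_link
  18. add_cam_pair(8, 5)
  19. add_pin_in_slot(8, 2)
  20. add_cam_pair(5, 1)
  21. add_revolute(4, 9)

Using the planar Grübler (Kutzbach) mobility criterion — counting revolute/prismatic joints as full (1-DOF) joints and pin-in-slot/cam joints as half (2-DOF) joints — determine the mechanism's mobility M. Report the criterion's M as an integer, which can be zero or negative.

M = 9

ground; <1,0,0>
#1 <2,0,0>
R:0↔1 J1 <2,1,0>
#2 <3,1,0>
#3 <4,1,0>
#4 <5,1,0>
C:2↔0 J2 <5,1,1>
#5 <6,1,1>
R:3↔0 J1 <6,2,1>
#6 <7,2,1>
C:6↔3 J2 <7,2,2>
#7 <8,2,2>
R:2↔4 J1 <8,3,2>
#8 <9,3,2>
C:2↔7 J2 <9,3,3>
R:7↔8 J1 <9,4,3>
P:7↔5 J1 <9,5,3>
#9 <10,5,3>
C:8↔5 J2 <10,5,4>
PS:8↔2 J2 <10,5,5>
C:5↔1 J2 <10,5,6>
R:4↔9 J1 <10,6,6>
3×9 − 2×6 − 1×6 = 9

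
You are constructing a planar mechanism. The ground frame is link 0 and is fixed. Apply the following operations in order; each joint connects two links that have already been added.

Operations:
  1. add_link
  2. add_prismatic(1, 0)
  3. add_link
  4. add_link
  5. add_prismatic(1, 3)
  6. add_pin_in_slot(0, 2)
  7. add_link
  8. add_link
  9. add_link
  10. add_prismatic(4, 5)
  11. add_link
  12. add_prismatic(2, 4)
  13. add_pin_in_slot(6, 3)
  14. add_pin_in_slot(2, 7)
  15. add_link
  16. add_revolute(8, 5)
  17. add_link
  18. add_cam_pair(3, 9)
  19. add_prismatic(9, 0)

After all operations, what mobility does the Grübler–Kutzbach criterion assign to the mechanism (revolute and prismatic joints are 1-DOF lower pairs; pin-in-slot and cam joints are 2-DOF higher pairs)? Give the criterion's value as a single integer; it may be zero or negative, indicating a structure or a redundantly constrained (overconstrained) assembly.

link 0 = ground. State L|J1|J2 = 1|0|0
+link1  2|0|0
P(1,0) f=1→J1  2|1|0
+link2  3|1|0
+link3  4|1|0
P(1,3) f=1→J1  4|2|0
PS(0,2) f=2→J2  4|2|1
+link4  5|2|1
+link5  6|2|1
+link6  7|2|1
P(4,5) f=1→J1  7|3|1
+link7  8|3|1
P(2,4) f=1→J1  8|4|1
PS(6,3) f=2→J2  8|4|2
PS(2,7) f=2→J2  8|4|3
+link8  9|4|3
R(8,5) f=1→J1  9|5|3
+link9  10|5|3
C(3,9) f=2→J2  10|5|4
P(9,0) f=1→J1  10|6|4
M = 3(10−1)−2·6−4 = 27−12−4 = 11

M = 11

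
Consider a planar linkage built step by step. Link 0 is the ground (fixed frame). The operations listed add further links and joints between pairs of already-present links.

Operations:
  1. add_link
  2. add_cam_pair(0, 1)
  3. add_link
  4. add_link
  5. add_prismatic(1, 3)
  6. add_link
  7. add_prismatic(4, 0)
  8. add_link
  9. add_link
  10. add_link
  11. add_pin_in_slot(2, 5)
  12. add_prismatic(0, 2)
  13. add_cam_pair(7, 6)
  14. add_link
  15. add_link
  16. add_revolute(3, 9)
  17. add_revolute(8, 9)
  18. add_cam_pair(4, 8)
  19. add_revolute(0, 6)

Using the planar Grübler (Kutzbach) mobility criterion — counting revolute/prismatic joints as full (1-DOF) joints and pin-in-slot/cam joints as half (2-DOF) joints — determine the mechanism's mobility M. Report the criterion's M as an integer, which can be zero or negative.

M = 11

[1;0;0] (link 0 is ground)
L+ [2;0;0]
C(0,1)∈J2 [2;0;1]
L+ [3;0;1]
L+ [4;0;1]
P(1,3)∈J1 [4;1;1]
L+ [5;1;1]
P(4,0)∈J1 [5;2;1]
L+ [6;2;1]
L+ [7;2;1]
L+ [8;2;1]
PS(2,5)∈J2 [8;2;2]
P(0,2)∈J1 [8;3;2]
C(7,6)∈J2 [8;3;3]
L+ [9;3;3]
L+ [10;3;3]
R(3,9)∈J1 [10;4;3]
R(8,9)∈J1 [10;5;3]
C(4,8)∈J2 [10;5;4]
R(0,6)∈J1 [10;6;4]
mobility = 27 − 12 − 4 = 11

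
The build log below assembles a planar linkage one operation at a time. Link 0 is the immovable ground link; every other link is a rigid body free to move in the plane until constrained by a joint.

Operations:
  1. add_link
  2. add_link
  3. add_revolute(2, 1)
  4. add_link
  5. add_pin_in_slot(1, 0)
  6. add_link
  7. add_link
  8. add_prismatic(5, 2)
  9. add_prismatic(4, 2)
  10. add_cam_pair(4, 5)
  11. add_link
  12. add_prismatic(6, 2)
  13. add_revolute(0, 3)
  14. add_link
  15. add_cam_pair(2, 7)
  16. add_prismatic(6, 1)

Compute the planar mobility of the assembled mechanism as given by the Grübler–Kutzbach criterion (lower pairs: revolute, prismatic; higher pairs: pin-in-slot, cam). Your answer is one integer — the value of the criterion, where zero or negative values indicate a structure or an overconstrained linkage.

M = 6

ground; <1,0,0>
#1 <2,0,0>
#2 <3,0,0>
R:2↔1 J1 <3,1,0>
#3 <4,1,0>
PS:1↔0 J2 <4,1,1>
#4 <5,1,1>
#5 <6,1,1>
P:5↔2 J1 <6,2,1>
P:4↔2 J1 <6,3,1>
C:4↔5 J2 <6,3,2>
#6 <7,3,2>
P:6↔2 J1 <7,4,2>
R:0↔3 J1 <7,5,2>
#7 <8,5,2>
C:2↔7 J2 <8,5,3>
P:6↔1 J1 <8,6,3>
3×7 − 2×6 − 1×3 = 6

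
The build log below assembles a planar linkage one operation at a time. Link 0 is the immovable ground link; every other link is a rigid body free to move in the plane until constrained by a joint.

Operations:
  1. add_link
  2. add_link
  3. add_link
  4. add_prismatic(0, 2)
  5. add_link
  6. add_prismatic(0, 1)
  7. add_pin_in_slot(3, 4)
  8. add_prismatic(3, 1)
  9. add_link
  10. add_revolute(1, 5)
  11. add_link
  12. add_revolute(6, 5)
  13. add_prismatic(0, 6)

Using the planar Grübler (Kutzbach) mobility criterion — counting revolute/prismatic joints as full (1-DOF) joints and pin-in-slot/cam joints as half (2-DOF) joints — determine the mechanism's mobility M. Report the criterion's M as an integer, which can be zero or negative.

M = 5

L=1 J1=0 J2=0
add link → L=2 J1=0 J2=0
add link → L=3 J1=0 J2=0
add link → L=4 J1=0 J2=0
P@0,2 dof=1 J1 → L=4 J1=1 J2=0
add link → L=5 J1=1 J2=0
P@0,1 dof=1 J1 → L=5 J1=2 J2=0
PS@3,4 dof=2 J2 → L=5 J1=2 J2=1
P@3,1 dof=1 J1 → L=5 J1=3 J2=1
add link → L=6 J1=3 J2=1
R@1,5 dof=1 J1 → L=6 J1=4 J2=1
add link → L=7 J1=4 J2=1
R@6,5 dof=1 J1 → L=7 J1=5 J2=1
P@0,6 dof=1 J1 → L=7 J1=6 J2=1
M=3(L−1)−2J1−J2=3·6−2·6−1=5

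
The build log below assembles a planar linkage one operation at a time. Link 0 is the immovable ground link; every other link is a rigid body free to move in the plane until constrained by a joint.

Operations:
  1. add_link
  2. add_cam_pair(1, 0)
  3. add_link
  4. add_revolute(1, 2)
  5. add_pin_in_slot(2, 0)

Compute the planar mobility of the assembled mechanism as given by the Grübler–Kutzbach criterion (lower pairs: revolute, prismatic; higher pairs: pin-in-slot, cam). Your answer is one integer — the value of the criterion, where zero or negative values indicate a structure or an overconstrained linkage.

M = 2

link 0 = ground. State L|J1|J2 = 1|0|0
+link1  2|0|0
C(1,0) f=2→J2  2|0|1
+link2  3|0|1
R(1,2) f=1→J1  3|1|1
PS(2,0) f=2→J2  3|1|2
M = 3(3−1)−2·1−2 = 6−2−2 = 2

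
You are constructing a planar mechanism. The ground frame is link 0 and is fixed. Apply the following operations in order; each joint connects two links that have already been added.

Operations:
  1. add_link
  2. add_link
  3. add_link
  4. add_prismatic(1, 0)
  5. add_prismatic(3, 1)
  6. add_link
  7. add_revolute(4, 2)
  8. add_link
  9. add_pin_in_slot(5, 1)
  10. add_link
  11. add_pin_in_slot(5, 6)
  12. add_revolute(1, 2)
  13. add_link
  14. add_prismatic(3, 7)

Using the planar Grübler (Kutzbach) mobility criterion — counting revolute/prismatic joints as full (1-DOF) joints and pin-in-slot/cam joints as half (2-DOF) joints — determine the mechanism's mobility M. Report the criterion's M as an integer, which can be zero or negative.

ground; <1,0,0>
#1 <2,0,0>
#2 <3,0,0>
#3 <4,0,0>
P:1↔0 J1 <4,1,0>
P:3↔1 J1 <4,2,0>
#4 <5,2,0>
R:4↔2 J1 <5,3,0>
#5 <6,3,0>
PS:5↔1 J2 <6,3,1>
#6 <7,3,1>
PS:5↔6 J2 <7,3,2>
R:1↔2 J1 <7,4,2>
#7 <8,4,2>
P:3↔7 J1 <8,5,2>
3×7 − 2×5 − 1×2 = 9

M = 9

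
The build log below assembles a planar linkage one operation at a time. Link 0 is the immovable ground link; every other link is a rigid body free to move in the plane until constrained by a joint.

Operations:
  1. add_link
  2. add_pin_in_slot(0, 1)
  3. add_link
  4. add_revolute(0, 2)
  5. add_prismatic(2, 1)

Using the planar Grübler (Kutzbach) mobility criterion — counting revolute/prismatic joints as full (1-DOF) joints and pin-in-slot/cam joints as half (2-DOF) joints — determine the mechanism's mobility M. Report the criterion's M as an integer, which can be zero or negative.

M = 1

ground; <1,0,0>
#1 <2,0,0>
PS:0↔1 J2 <2,0,1>
#2 <3,0,1>
R:0↔2 J1 <3,1,1>
P:2↔1 J1 <3,2,1>
3×2 − 2×2 − 1×1 = 1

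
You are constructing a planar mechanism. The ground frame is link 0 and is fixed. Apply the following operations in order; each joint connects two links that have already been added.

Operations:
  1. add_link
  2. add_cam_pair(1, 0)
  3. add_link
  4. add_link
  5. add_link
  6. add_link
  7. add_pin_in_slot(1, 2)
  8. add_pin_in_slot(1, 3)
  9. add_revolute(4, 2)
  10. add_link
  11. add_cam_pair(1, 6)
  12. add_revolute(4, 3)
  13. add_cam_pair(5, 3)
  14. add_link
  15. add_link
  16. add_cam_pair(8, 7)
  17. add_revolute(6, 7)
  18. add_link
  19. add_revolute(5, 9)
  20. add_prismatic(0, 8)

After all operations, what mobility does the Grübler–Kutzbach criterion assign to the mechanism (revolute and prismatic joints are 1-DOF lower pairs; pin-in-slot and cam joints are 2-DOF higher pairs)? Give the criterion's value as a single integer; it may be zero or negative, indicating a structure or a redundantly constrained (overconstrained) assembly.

[1;0;0] (link 0 is ground)
L+ [2;0;0]
C(1,0)∈J2 [2;0;1]
L+ [3;0;1]
L+ [4;0;1]
L+ [5;0;1]
L+ [6;0;1]
PS(1,2)∈J2 [6;0;2]
PS(1,3)∈J2 [6;0;3]
R(4,2)∈J1 [6;1;3]
L+ [7;1;3]
C(1,6)∈J2 [7;1;4]
R(4,3)∈J1 [7;2;4]
C(5,3)∈J2 [7;2;5]
L+ [8;2;5]
L+ [9;2;5]
C(8,7)∈J2 [9;2;6]
R(6,7)∈J1 [9;3;6]
L+ [10;3;6]
R(5,9)∈J1 [10;4;6]
P(0,8)∈J1 [10;5;6]
mobility = 27 − 10 − 6 = 11

M = 11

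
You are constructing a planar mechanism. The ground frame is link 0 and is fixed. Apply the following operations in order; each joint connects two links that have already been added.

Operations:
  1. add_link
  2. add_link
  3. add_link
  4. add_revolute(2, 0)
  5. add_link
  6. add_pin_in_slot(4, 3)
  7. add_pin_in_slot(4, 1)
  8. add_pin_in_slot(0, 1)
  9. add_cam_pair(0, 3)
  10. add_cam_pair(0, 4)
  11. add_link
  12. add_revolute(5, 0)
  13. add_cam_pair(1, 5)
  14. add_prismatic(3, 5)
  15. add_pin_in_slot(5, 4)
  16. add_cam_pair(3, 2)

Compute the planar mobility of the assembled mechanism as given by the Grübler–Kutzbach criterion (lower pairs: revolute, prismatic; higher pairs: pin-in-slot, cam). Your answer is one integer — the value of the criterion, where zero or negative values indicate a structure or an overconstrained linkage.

(L,J1,J2)=(1,0,0); link0 fixed
link1: (2,0,0)
link2: (3,0,0)
link3: (4,0,0)
R 2-0 [J1]: (4,1,0)
link4: (5,1,0)
PS 4-3 [J2]: (5,1,1)
PS 4-1 [J2]: (5,1,2)
PS 0-1 [J2]: (5,1,3)
C 0-3 [J2]: (5,1,4)
C 0-4 [J2]: (5,1,5)
link5: (6,1,5)
R 5-0 [J1]: (6,2,5)
C 1-5 [J2]: (6,2,6)
P 3-5 [J1]: (6,3,6)
PS 5-4 [J2]: (6,3,7)
C 3-2 [J2]: (6,3,8)
Grübler: 3·5 − 2·3 − 8 = 1

M = 1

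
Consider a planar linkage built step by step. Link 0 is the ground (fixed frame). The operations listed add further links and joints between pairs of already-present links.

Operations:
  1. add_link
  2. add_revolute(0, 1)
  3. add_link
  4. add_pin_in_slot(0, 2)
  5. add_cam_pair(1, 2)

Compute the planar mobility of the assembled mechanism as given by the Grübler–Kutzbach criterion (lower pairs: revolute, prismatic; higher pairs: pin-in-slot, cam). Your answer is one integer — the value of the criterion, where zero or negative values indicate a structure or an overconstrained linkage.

[1;0;0] (link 0 is ground)
L+ [2;0;0]
R(0,1)∈J1 [2;1;0]
L+ [3;1;0]
PS(0,2)∈J2 [3;1;1]
C(1,2)∈J2 [3;1;2]
mobility = 6 − 2 − 2 = 2

M = 2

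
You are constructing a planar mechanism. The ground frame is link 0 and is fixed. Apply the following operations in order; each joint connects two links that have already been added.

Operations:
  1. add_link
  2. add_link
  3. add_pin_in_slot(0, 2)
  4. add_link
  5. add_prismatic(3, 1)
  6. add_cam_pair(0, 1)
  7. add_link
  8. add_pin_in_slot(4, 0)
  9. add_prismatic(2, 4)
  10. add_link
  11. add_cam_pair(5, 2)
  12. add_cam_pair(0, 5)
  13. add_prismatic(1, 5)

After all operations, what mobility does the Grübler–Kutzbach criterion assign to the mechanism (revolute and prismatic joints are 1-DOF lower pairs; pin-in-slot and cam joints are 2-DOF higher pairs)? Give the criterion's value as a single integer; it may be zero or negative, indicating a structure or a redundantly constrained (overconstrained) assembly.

M = 4

L=1 J1=0 J2=0
add link → L=2 J1=0 J2=0
add link → L=3 J1=0 J2=0
PS@0,2 dof=2 J2 → L=3 J1=0 J2=1
add link → L=4 J1=0 J2=1
P@3,1 dof=1 J1 → L=4 J1=1 J2=1
C@0,1 dof=2 J2 → L=4 J1=1 J2=2
add link → L=5 J1=1 J2=2
PS@4,0 dof=2 J2 → L=5 J1=1 J2=3
P@2,4 dof=1 J1 → L=5 J1=2 J2=3
add link → L=6 J1=2 J2=3
C@5,2 dof=2 J2 → L=6 J1=2 J2=4
C@0,5 dof=2 J2 → L=6 J1=2 J2=5
P@1,5 dof=1 J1 → L=6 J1=3 J2=5
M=3(L−1)−2J1−J2=3·5−2·3−5=4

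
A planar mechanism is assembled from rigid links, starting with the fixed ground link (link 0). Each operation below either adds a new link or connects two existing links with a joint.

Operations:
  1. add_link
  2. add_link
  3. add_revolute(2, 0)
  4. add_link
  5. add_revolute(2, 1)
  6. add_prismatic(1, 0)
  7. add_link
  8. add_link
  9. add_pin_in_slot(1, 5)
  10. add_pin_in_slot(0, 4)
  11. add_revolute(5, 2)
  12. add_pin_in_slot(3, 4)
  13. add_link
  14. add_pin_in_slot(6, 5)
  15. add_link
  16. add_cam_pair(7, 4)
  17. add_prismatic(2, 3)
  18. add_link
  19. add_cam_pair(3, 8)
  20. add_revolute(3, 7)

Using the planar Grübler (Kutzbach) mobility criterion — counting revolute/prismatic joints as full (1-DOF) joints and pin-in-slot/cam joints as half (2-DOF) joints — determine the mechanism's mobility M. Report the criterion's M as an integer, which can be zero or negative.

[1;0;0] (link 0 is ground)
L+ [2;0;0]
L+ [3;0;0]
R(2,0)∈J1 [3;1;0]
L+ [4;1;0]
R(2,1)∈J1 [4;2;0]
P(1,0)∈J1 [4;3;0]
L+ [5;3;0]
L+ [6;3;0]
PS(1,5)∈J2 [6;3;1]
PS(0,4)∈J2 [6;3;2]
R(5,2)∈J1 [6;4;2]
PS(3,4)∈J2 [6;4;3]
L+ [7;4;3]
PS(6,5)∈J2 [7;4;4]
L+ [8;4;4]
C(7,4)∈J2 [8;4;5]
P(2,3)∈J1 [8;5;5]
L+ [9;5;5]
C(3,8)∈J2 [9;5;6]
R(3,7)∈J1 [9;6;6]
mobility = 24 − 12 − 6 = 6

M = 6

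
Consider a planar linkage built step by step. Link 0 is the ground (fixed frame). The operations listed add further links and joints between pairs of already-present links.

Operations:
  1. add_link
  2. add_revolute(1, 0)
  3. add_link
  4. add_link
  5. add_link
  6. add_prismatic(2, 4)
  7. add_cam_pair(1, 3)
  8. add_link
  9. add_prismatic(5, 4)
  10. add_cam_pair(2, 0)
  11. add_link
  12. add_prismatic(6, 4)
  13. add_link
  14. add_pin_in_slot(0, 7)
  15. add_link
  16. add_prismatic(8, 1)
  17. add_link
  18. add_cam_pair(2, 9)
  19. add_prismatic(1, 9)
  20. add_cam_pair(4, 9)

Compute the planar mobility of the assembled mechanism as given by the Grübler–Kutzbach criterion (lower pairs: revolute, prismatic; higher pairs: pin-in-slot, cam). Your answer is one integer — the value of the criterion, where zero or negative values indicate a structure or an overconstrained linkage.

M = 10

ground; <1,0,0>
#1 <2,0,0>
R:1↔0 J1 <2,1,0>
#2 <3,1,0>
#3 <4,1,0>
#4 <5,1,0>
P:2↔4 J1 <5,2,0>
C:1↔3 J2 <5,2,1>
#5 <6,2,1>
P:5↔4 J1 <6,3,1>
C:2↔0 J2 <6,3,2>
#6 <7,3,2>
P:6↔4 J1 <7,4,2>
#7 <8,4,2>
PS:0↔7 J2 <8,4,3>
#8 <9,4,3>
P:8↔1 J1 <9,5,3>
#9 <10,5,3>
C:2↔9 J2 <10,5,4>
P:1↔9 J1 <10,6,4>
C:4↔9 J2 <10,6,5>
3×9 − 2×6 − 1×5 = 10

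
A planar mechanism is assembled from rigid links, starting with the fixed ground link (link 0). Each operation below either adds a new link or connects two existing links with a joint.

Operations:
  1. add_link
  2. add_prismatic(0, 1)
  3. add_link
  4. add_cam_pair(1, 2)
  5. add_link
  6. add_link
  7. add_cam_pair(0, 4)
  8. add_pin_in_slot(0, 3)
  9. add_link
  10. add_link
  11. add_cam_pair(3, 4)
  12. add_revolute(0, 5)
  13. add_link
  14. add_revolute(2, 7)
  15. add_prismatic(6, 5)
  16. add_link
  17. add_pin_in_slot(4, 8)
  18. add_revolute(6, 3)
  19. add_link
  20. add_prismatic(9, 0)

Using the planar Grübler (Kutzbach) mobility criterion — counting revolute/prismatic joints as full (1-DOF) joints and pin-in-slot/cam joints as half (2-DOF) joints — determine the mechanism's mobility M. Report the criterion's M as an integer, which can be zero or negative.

link 0 = ground. State L|J1|J2 = 1|0|0
+link1  2|0|0
P(0,1) f=1→J1  2|1|0
+link2  3|1|0
C(1,2) f=2→J2  3|1|1
+link3  4|1|1
+link4  5|1|1
C(0,4) f=2→J2  5|1|2
PS(0,3) f=2→J2  5|1|3
+link5  6|1|3
+link6  7|1|3
C(3,4) f=2→J2  7|1|4
R(0,5) f=1→J1  7|2|4
+link7  8|2|4
R(2,7) f=1→J1  8|3|4
P(6,5) f=1→J1  8|4|4
+link8  9|4|4
PS(4,8) f=2→J2  9|4|5
R(6,3) f=1→J1  9|5|5
+link9  10|5|5
P(9,0) f=1→J1  10|6|5
M = 3(10−1)−2·6−5 = 27−12−5 = 10

M = 10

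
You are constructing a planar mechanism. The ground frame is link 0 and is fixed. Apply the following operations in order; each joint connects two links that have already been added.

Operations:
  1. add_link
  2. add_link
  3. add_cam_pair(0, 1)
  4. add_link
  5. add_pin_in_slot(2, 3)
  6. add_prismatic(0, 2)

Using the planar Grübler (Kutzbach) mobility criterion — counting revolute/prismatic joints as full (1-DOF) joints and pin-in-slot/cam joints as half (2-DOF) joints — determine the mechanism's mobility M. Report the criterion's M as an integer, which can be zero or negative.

L=1 J1=0 J2=0
add link → L=2 J1=0 J2=0
add link → L=3 J1=0 J2=0
C@0,1 dof=2 J2 → L=3 J1=0 J2=1
add link → L=4 J1=0 J2=1
PS@2,3 dof=2 J2 → L=4 J1=0 J2=2
P@0,2 dof=1 J1 → L=4 J1=1 J2=2
M=3(L−1)−2J1−J2=3·3−2·1−2=5

M = 5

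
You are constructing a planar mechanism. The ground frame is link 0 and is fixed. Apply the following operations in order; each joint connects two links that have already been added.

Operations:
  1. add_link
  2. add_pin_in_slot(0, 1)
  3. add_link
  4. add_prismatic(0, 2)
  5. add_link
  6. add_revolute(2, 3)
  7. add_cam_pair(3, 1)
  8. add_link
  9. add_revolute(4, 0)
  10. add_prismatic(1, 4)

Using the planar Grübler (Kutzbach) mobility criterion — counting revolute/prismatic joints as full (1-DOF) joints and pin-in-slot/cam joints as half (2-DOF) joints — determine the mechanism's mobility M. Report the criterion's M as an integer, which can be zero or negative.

ground; <1,0,0>
#1 <2,0,0>
PS:0↔1 J2 <2,0,1>
#2 <3,0,1>
P:0↔2 J1 <3,1,1>
#3 <4,1,1>
R:2↔3 J1 <4,2,1>
C:3↔1 J2 <4,2,2>
#4 <5,2,2>
R:4↔0 J1 <5,3,2>
P:1↔4 J1 <5,4,2>
3×4 − 2×4 − 1×2 = 2

M = 2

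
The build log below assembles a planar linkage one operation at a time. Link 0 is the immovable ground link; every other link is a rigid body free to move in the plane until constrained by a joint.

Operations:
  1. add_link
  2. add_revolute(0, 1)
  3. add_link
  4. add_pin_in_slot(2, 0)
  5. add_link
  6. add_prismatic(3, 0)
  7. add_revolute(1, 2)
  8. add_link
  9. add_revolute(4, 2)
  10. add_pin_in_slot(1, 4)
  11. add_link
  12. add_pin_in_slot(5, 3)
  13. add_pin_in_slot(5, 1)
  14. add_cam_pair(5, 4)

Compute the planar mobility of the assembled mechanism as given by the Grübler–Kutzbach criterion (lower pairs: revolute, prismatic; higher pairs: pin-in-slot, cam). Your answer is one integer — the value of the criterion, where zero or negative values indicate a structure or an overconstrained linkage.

L=1 J1=0 J2=0
add link → L=2 J1=0 J2=0
R@0,1 dof=1 J1 → L=2 J1=1 J2=0
add link → L=3 J1=1 J2=0
PS@2,0 dof=2 J2 → L=3 J1=1 J2=1
add link → L=4 J1=1 J2=1
P@3,0 dof=1 J1 → L=4 J1=2 J2=1
R@1,2 dof=1 J1 → L=4 J1=3 J2=1
add link → L=5 J1=3 J2=1
R@4,2 dof=1 J1 → L=5 J1=4 J2=1
PS@1,4 dof=2 J2 → L=5 J1=4 J2=2
add link → L=6 J1=4 J2=2
PS@5,3 dof=2 J2 → L=6 J1=4 J2=3
PS@5,1 dof=2 J2 → L=6 J1=4 J2=4
C@5,4 dof=2 J2 → L=6 J1=4 J2=5
M=3(L−1)−2J1−J2=3·5−2·4−5=2

M = 2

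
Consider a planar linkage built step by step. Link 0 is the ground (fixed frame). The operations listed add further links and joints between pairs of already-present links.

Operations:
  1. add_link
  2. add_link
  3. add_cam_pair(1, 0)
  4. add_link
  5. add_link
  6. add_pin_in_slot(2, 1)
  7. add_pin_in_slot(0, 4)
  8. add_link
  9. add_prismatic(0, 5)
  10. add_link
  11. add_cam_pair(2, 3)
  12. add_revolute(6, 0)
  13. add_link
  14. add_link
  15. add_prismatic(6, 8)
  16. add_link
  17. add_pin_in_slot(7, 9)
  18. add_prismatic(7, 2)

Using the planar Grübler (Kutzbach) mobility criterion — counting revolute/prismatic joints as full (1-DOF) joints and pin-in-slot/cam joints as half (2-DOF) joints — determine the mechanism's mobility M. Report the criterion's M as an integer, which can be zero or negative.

M = 14

link 0 = ground. State L|J1|J2 = 1|0|0
+link1  2|0|0
+link2  3|0|0
C(1,0) f=2→J2  3|0|1
+link3  4|0|1
+link4  5|0|1
PS(2,1) f=2→J2  5|0|2
PS(0,4) f=2→J2  5|0|3
+link5  6|0|3
P(0,5) f=1→J1  6|1|3
+link6  7|1|3
C(2,3) f=2→J2  7|1|4
R(6,0) f=1→J1  7|2|4
+link7  8|2|4
+link8  9|2|4
P(6,8) f=1→J1  9|3|4
+link9  10|3|4
PS(7,9) f=2→J2  10|3|5
P(7,2) f=1→J1  10|4|5
M = 3(10−1)−2·4−5 = 27−8−5 = 14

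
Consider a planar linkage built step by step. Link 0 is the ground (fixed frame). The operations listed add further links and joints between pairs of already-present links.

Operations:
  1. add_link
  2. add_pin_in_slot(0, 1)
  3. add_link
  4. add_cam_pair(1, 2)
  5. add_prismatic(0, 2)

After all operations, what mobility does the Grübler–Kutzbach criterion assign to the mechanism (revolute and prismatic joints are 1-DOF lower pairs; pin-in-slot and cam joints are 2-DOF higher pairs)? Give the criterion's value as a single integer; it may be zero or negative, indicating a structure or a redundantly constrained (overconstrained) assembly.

L=1 J1=0 J2=0
add link → L=2 J1=0 J2=0
PS@0,1 dof=2 J2 → L=2 J1=0 J2=1
add link → L=3 J1=0 J2=1
C@1,2 dof=2 J2 → L=3 J1=0 J2=2
P@0,2 dof=1 J1 → L=3 J1=1 J2=2
M=3(L−1)−2J1−J2=3·2−2·1−2=2

M = 2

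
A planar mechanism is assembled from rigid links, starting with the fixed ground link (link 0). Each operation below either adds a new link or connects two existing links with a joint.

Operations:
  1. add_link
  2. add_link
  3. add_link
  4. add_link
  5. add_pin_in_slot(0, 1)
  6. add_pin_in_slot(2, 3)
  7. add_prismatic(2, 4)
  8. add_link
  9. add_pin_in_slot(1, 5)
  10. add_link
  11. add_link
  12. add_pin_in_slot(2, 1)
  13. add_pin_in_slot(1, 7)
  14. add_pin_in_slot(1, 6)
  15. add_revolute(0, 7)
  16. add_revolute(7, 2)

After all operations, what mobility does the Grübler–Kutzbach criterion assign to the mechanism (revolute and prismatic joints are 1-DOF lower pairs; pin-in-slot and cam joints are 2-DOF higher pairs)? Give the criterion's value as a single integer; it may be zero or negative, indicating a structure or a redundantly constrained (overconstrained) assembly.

link 0 = ground. State L|J1|J2 = 1|0|0
+link1  2|0|0
+link2  3|0|0
+link3  4|0|0
+link4  5|0|0
PS(0,1) f=2→J2  5|0|1
PS(2,3) f=2→J2  5|0|2
P(2,4) f=1→J1  5|1|2
+link5  6|1|2
PS(1,5) f=2→J2  6|1|3
+link6  7|1|3
+link7  8|1|3
PS(2,1) f=2→J2  8|1|4
PS(1,7) f=2→J2  8|1|5
PS(1,6) f=2→J2  8|1|6
R(0,7) f=1→J1  8|2|6
R(7,2) f=1→J1  8|3|6
M = 3(8−1)−2·3−6 = 21−6−6 = 9

M = 9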